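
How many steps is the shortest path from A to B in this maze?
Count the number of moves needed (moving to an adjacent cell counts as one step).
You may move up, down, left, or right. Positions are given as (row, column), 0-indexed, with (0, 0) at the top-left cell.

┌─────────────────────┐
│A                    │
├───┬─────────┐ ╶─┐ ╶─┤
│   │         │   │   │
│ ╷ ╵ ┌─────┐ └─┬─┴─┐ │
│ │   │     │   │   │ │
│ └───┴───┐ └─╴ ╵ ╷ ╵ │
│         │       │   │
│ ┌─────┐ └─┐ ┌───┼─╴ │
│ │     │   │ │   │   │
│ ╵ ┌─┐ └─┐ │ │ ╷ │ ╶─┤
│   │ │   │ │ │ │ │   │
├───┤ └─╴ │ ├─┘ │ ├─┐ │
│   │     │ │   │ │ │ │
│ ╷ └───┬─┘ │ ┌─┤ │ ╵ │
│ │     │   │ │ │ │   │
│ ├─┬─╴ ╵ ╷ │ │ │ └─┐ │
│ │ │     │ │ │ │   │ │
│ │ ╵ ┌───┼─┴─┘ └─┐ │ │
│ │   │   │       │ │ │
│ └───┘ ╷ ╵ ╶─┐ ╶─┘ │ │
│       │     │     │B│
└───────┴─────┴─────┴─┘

Using BFS to find shortest path:
Start: (0, 0), End: (10, 10)
Path found:
(0,0) → (0,1) → (0,2) → (0,3) → (0,4) → (0,5) → (0,6) → (0,7) → (0,8) → (0,9) → (1,9) → (1,10) → (2,10) → (3,10) → (4,10) → (4,9) → (5,9) → (5,10) → (6,10) → (7,10) → (8,10) → (9,10) → (10,10)
Number of steps: 22

Solution:

┌─────────────────────┐
│A → → → → → → → → ↓  │
├───┬─────────┐ ╶─┐ ╶─┤
│   │         │   │↳ ↓│
│ ╷ ╵ ┌─────┐ └─┬─┴─┐ │
│ │   │     │   │   │↓│
│ └───┴───┐ └─╴ ╵ ╷ ╵ │
│         │       │  ↓│
│ ┌─────┐ └─┐ ┌───┼─╴ │
│ │     │   │ │   │↓ ↲│
│ ╵ ┌─┐ └─┐ │ │ ╷ │ ╶─┤
│   │ │   │ │ │ │ │↳ ↓│
├───┤ └─╴ │ ├─┘ │ ├─┐ │
│   │     │ │   │ │ │↓│
│ ╷ └───┬─┘ │ ┌─┤ │ ╵ │
│ │     │   │ │ │ │  ↓│
│ ├─┬─╴ ╵ ╷ │ │ │ └─┐ │
│ │ │     │ │ │ │   │↓│
│ │ ╵ ┌───┼─┴─┘ └─┐ │ │
│ │   │   │       │ │↓│
│ └───┘ ╷ ╵ ╶─┐ ╶─┘ │ │
│       │     │     │B│
└───────┴─────┴─────┴─┘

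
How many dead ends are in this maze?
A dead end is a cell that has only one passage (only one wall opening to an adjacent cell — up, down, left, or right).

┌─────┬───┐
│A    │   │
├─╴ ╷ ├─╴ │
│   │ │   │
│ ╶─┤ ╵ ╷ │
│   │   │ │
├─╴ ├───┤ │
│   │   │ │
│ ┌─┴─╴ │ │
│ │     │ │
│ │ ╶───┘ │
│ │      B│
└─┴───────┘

Checking each cell for number of passages:

Dead ends found at positions:
  (0, 0)
  (0, 3)
  (3, 2)
  (5, 0)
Total dead ends: 4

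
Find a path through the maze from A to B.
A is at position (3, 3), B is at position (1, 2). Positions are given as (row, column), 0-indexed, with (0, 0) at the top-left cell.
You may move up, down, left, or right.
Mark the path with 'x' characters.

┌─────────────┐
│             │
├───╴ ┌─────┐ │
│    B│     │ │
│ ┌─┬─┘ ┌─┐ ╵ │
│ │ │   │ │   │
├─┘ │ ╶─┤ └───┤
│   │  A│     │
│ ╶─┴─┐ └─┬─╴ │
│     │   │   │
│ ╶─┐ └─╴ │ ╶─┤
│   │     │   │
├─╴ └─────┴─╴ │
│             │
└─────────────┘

Finding the shortest path from (3, 3) to (1, 2):
Path length: 15 steps
Directions: left → up → right → up → right → right → down → right → up → up → left → left → left → left → down

Solution:

┌─────────────┐
│    x x x x x│
├───╴ ┌─────┐ │
│    B│x x x│x│
│ ┌─┬─┘ ┌─┐ ╵ │
│ │ │x x│ │x x│
├─┘ │ ╶─┤ └───┤
│   │x A│     │
│ ╶─┴─┐ └─┬─╴ │
│     │   │   │
│ ╶─┐ └─╴ │ ╶─┤
│   │     │   │
├─╴ └─────┴─╴ │
│             │
└─────────────┘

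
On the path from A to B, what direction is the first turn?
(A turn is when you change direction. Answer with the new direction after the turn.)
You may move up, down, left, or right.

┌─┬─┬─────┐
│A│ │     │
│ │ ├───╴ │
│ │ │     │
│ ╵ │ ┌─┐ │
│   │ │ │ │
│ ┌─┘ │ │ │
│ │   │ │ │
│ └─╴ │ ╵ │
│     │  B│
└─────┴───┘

Directions: down, down, down, down, right, right, up, up, up, right, right, down, down, down
First turn direction: right

Solution:

┌─┬─┬─────┐
│A│ │     │
│ │ ├───╴ │
│↓│ │↱ → ↓│
│ ╵ │ ┌─┐ │
│↓  │↑│ │↓│
│ ┌─┘ │ │ │
│↓│  ↑│ │↓│
│ └─╴ │ ╵ │
│↳ → ↑│  B│
└─────┴───┘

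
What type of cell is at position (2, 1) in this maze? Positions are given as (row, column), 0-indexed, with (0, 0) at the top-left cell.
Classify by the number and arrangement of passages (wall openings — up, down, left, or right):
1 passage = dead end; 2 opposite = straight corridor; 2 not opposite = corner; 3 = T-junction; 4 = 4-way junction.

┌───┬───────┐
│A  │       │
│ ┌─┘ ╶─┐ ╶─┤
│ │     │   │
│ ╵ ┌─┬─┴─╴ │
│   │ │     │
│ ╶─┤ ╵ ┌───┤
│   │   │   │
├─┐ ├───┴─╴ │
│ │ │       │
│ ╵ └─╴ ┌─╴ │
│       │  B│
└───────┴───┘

Checking cell at (2, 1):
Number of passages: 2
Cell type: corner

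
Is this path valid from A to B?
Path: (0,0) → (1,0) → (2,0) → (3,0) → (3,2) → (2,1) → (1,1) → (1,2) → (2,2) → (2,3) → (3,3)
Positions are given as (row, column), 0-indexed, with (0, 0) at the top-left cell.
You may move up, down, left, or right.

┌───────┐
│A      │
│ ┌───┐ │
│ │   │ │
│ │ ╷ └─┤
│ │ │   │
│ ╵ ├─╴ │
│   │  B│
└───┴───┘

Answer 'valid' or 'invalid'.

Checking path validity:
Result: Invalid move at step 4: cannot move from (3, 0) to (3, 2).

invalid

Correct solution:

┌───────┐
│A      │
│ ┌───┐ │
│↓│↱ ↓│ │
│ │ ╷ └─┤
│↓│↑│↳ ↓│
│ ╵ ├─╴ │
│↳ ↑│  B│
└───┴───┘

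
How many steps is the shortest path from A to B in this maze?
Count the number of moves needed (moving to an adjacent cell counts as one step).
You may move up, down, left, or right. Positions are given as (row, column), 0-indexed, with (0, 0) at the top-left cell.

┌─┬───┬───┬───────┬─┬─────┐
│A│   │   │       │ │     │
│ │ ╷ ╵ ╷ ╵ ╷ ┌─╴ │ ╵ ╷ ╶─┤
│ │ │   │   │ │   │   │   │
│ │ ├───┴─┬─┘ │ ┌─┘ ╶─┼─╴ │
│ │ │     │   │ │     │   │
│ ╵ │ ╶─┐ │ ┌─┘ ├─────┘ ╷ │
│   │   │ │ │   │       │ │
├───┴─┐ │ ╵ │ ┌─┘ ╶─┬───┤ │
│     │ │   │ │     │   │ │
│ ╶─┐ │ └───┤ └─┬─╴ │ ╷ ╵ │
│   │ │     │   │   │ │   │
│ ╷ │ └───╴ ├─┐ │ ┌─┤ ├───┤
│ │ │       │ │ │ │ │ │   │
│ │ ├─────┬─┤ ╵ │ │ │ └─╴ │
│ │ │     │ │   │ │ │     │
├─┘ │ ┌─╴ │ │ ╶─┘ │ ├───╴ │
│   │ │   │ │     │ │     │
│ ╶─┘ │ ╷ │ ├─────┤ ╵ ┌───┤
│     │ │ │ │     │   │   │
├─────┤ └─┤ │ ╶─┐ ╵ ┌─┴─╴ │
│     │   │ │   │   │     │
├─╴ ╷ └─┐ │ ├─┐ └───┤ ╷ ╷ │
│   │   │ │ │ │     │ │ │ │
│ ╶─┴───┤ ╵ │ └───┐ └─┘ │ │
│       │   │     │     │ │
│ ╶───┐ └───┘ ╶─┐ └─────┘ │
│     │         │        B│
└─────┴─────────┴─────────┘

Using BFS to find shortest path:
Start: (0, 0), End: (13, 12)
Path found:
(0,0) → (1,0) → (2,0) → (3,0) → (3,1) → (2,1) → (1,1) → (0,1) → (0,2) → (1,2) → (1,3) → (0,3) → (0,4) → (1,4) → (1,5) → (0,5) → (0,6) → (0,7) → (0,8) → (1,8) → (1,7) → (2,7) → (3,7) → (3,6) → (4,6) → (5,6) → (5,7) → (6,7) → (7,7) → (7,6) → (8,6) → (8,7) → (8,8) → (7,8) → (6,8) → (5,8) → (5,9) → (4,9) → (4,8) → (3,8) → (3,9) → (3,10) → (3,11) → (2,11) → (2,12) → (3,12) → (4,12) → (5,12) → (5,11) → (4,11) → (4,10) → (5,10) → (6,10) → (7,10) → (7,11) → (7,12) → (8,12) → (8,11) → (8,10) → (9,10) → (9,9) → (10,9) → (10,8) → (9,8) → (9,7) → (9,6) → (10,6) → (10,7) → (11,7) → (11,8) → (11,9) → (12,9) → (12,10) → (12,11) → (11,11) → (10,11) → (10,12) → (11,12) → (12,12) → (13,12)
Number of steps: 79

Solution:

┌─┬───┬───┬───────┬─┬─────┐
│A│↱ ↓│↱ ↓│↱ → → ↓│ │     │
│ │ ╷ ╵ ╷ ╵ ╷ ┌─╴ │ ╵ ╷ ╶─┤
│↓│↑│↳ ↑│↳ ↑│ │↓ ↲│   │   │
│ │ ├───┴─┬─┘ │ ┌─┘ ╶─┼─╴ │
│↓│↑│     │   │↓│     │↱ ↓│
│ ╵ │ ╶─┐ │ ┌─┘ ├─────┘ ╷ │
│↳ ↑│   │ │ │↓ ↲│↱ → → ↑│↓│
├───┴─┐ │ ╵ │ ┌─┘ ╶─┬───┤ │
│     │ │   │↓│  ↑ ↰│↓ ↰│↓│
│ ╶─┐ │ └───┤ └─┬─╴ │ ╷ ╵ │
│   │ │     │↳ ↓│↱ ↑│↓│↑ ↲│
│ ╷ │ └───╴ ├─┐ │ ┌─┤ ├───┤
│ │ │       │ │↓│↑│ │↓│   │
│ │ ├─────┬─┤ ╵ │ │ │ └─╴ │
│ │ │     │ │↓ ↲│↑│ │↳ → ↓│
├─┘ │ ┌─╴ │ │ ╶─┘ │ ├───╴ │
│   │ │   │ │↳ → ↑│ │↓ ← ↲│
│ ╶─┘ │ ╷ │ ├─────┤ ╵ ┌───┤
│     │ │ │ │↓ ← ↰│↓ ↲│   │
├─────┤ └─┤ │ ╶─┐ ╵ ┌─┴─╴ │
│     │   │ │↳ ↓│↑ ↲│  ↱ ↓│
├─╴ ╷ └─┐ │ ├─┐ └───┤ ╷ ╷ │
│   │   │ │ │ │↳ → ↓│ │↑│↓│
│ ╶─┴───┤ ╵ │ └───┐ └─┘ │ │
│       │   │     │↳ → ↑│↓│
│ ╶───┐ └───┘ ╶─┐ └─────┘ │
│     │         │        B│
└─────┴─────────┴─────────┘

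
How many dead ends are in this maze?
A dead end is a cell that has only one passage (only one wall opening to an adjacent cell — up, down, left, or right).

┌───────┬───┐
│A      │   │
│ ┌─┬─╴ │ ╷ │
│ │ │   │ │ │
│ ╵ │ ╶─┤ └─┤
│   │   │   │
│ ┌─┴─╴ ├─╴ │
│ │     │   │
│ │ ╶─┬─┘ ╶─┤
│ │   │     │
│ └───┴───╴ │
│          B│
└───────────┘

Checking each cell for number of passages:

Dead ends found at positions:
  (1, 1)
  (1, 5)
  (4, 2)
  (4, 3)
Total dead ends: 4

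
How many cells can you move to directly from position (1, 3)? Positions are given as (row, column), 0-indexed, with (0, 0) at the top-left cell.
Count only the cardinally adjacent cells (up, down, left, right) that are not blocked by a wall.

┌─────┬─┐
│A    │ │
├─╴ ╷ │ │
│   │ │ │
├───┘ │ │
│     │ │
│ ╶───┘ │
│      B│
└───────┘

Checking passable neighbors of (1, 3):
Neighbors: (0, 3), (2, 3)
Count: 2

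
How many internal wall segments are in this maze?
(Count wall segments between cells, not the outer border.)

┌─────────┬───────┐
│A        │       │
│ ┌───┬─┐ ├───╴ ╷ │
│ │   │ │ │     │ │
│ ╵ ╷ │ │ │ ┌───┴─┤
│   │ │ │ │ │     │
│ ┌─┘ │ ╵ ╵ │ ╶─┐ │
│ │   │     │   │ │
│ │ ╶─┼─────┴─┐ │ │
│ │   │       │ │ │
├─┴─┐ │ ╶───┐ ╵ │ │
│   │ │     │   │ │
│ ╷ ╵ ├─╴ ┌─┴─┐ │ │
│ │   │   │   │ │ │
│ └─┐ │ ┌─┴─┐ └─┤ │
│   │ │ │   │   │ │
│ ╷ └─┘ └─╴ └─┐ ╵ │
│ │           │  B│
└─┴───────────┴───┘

Counting internal wall segments:
Total internal walls: 64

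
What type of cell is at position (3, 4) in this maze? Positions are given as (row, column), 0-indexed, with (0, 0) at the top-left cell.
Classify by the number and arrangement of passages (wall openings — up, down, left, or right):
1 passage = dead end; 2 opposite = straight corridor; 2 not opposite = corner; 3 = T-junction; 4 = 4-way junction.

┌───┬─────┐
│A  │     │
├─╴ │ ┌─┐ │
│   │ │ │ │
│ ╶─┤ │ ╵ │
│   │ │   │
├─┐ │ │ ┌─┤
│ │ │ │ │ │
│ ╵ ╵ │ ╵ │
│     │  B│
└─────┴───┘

Checking cell at (3, 4):
Number of passages: 1
Cell type: dead end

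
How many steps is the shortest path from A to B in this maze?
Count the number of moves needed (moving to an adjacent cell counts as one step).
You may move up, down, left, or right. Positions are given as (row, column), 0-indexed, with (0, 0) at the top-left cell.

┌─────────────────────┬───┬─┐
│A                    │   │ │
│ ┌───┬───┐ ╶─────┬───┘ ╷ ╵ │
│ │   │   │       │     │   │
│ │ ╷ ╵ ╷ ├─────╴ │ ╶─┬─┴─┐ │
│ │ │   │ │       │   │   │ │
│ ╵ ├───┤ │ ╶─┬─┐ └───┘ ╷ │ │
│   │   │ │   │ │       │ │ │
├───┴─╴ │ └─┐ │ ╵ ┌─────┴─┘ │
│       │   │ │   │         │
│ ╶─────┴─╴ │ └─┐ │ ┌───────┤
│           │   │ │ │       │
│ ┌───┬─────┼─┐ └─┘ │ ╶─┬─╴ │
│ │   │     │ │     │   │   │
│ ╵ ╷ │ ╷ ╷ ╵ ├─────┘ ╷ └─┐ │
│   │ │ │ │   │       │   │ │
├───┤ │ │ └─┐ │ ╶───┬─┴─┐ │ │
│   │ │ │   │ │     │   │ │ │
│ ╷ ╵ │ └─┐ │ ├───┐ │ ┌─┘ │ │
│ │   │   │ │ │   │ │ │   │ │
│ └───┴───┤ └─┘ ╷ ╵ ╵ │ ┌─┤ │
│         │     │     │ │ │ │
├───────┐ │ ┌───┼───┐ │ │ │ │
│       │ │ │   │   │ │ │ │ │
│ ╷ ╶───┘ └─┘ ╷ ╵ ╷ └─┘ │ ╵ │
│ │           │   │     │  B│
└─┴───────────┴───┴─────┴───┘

Using BFS to find shortest path:
Start: (0, 0), End: (12, 13)
Path found:
(0,0) → (1,0) → (2,0) → (3,0) → (3,1) → (2,1) → (1,1) → (1,2) → (2,2) → (2,3) → (1,3) → (1,4) → (2,4) → (3,4) → (4,4) → (4,5) → (5,5) → (5,4) → (5,3) → (5,2) → (5,1) → (5,0) → (6,0) → (7,0) → (7,1) → (6,1) → (6,2) → (7,2) → (8,2) → (9,2) → (9,1) → (8,1) → (8,0) → (9,0) → (10,0) → (10,1) → (10,2) → (10,3) → (10,4) → (11,4) → (12,4) → (12,5) → (12,6) → (11,6) → (11,7) → (12,7) → (12,8) → (11,8) → (11,9) → (12,9) → (12,10) → (12,11) → (11,11) → (10,11) → (9,11) → (9,12) → (8,12) → (7,12) → (7,11) → (6,11) → (6,10) → (5,10) → (5,11) → (5,12) → (5,13) → (6,13) → (7,13) → (8,13) → (9,13) → (10,13) → (11,13) → (12,13)
Number of steps: 71

Solution:

┌─────────────────────┬───┬─┐
│A                    │   │ │
│ ┌───┬───┐ ╶─────┬───┘ ╷ ╵ │
│↓│↱ ↓│↱ ↓│       │     │   │
│ │ ╷ ╵ ╷ ├─────╴ │ ╶─┬─┴─┐ │
│↓│↑│↳ ↑│↓│       │   │   │ │
│ ╵ ├───┤ │ ╶─┬─┐ └───┘ ╷ │ │
│↳ ↑│   │↓│   │ │       │ │ │
├───┴─╴ │ └─┐ │ ╵ ┌─────┴─┘ │
│       │↳ ↓│ │   │         │
│ ╶─────┴─╴ │ └─┐ │ ┌───────┤
│↓ ← ← ← ← ↲│   │ │ │↱ → → ↓│
│ ┌───┬─────┼─┐ └─┘ │ ╶─┬─╴ │
│↓│↱ ↓│     │ │     │↑ ↰│  ↓│
│ ╵ ╷ │ ╷ ╷ ╵ ├─────┘ ╷ └─┐ │
│↳ ↑│↓│ │ │   │       │↑ ↰│↓│
├───┤ │ │ └─┐ │ ╶───┬─┴─┐ │ │
│↓ ↰│↓│ │   │ │     │   │↑│↓│
│ ╷ ╵ │ └─┐ │ ├───┐ │ ┌─┘ │ │
│↓│↑ ↲│   │ │ │   │ │ │↱ ↑│↓│
│ └───┴───┤ └─┘ ╷ ╵ ╵ │ ┌─┤ │
│↳ → → → ↓│     │     │↑│ │↓│
├───────┐ │ ┌───┼───┐ │ │ │ │
│       │↓│ │↱ ↓│↱ ↓│ │↑│ │↓│
│ ╷ ╶───┘ └─┘ ╷ ╵ ╷ └─┘ │ ╵ │
│ │      ↳ → ↑│↳ ↑│↳ → ↑│  B│
└─┴───────────┴───┴─────┴───┘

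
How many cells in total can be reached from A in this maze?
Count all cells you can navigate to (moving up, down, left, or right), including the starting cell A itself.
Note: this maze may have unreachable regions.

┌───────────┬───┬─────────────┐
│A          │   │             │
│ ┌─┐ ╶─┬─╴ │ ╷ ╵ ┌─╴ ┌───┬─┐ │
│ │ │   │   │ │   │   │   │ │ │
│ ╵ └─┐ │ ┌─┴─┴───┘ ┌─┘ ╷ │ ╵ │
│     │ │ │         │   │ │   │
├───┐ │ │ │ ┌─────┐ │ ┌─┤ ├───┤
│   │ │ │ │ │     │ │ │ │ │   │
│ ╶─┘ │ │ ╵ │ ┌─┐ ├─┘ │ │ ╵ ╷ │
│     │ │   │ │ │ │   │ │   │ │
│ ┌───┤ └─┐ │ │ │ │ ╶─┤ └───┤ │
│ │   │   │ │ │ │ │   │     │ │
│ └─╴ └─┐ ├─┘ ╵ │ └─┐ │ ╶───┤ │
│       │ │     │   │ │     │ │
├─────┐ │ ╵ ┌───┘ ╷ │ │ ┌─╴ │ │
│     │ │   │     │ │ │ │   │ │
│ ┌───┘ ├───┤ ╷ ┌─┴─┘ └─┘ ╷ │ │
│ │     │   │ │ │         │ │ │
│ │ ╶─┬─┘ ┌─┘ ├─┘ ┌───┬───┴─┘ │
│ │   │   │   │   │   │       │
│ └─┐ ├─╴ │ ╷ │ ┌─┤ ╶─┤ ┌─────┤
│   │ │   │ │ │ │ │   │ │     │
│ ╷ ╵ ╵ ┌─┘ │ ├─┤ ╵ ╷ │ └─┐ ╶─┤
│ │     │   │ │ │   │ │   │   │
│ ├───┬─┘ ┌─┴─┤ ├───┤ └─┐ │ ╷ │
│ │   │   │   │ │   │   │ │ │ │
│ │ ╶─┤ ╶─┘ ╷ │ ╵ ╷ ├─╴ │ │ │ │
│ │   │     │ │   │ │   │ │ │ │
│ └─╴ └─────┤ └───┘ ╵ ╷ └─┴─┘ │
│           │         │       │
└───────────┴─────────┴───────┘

Using BFS/flood-fill to find all reachable cells from A:
Maze size: 15 × 15 = 225 total cells
51 cell(s) are walled off and cannot be reached from A.
Reachable cells: 174

Reachable region (· marks reachable cells):

┌───────────┬───┬─────────────┐
│A · · · · ·│· ·│· · · · · · ·│
│ ┌─┐ ╶─┬─╴ │ ╷ ╵ ┌─╴ ┌───┬─┐ │
│·│·│· ·│· ·│·│· ·│· ·│   │·│·│
│ ╵ └─┐ │ ┌─┴─┴───┘ ┌─┘ ╷ │ ╵ │
│· · ·│·│·│· · · · ·│   │ │· ·│
├───┐ │ │ │ ┌─────┐ │ ┌─┤ ├───┤
│· ·│·│·│·│·│· · ·│·│ │ │ │   │
│ ╶─┘ │ │ ╵ │ ┌─┐ ├─┘ │ │ ╵ ╷ │
│· · ·│·│· ·│·│·│·│   │ │   │ │
│ ┌───┤ └─┐ │ │ │ │ ╶─┤ └───┤ │
│·│· ·│· ·│·│·│·│·│   │     │ │
│ └─╴ └─┐ ├─┘ ╵ │ └─┐ │ ╶───┤ │
│· · · ·│·│· · ·│· ·│ │     │ │
├─────┐ │ ╵ ┌───┘ ╷ │ │ ┌─╴ │ │
│· · ·│·│· ·│· · ·│·│ │ │   │ │
│ ┌───┘ ├───┤ ╷ ┌─┴─┘ └─┘ ╷ │ │
│·│· · ·│· ·│·│·│         │ │ │
│ │ ╶─┬─┘ ┌─┘ ├─┘ ┌───┬───┴─┘ │
│·│· ·│· ·│· ·│   │· ·│       │
│ └─┐ ├─╴ │ ╷ │ ┌─┤ ╶─┤ ┌─────┤
│· ·│·│· ·│·│·│ │·│· ·│ │· · ·│
│ ╷ ╵ ╵ ┌─┘ │ ├─┤ ╵ ╷ │ └─┐ ╶─┤
│·│· · ·│· ·│·│·│· ·│·│   │· ·│
│ ├───┬─┘ ┌─┴─┤ ├───┤ └─┐ │ ╷ │
│·│· ·│· ·│· ·│·│· ·│· ·│ │·│·│
│ │ ╶─┤ ╶─┘ ╷ │ ╵ ╷ ├─╴ │ │ │ │
│·│· ·│· · ·│·│· ·│·│· ·│ │·│·│
│ └─╴ └─────┤ └───┘ ╵ ╷ └─┴─┘ │
│· · · · · ·│· · · · ·│· · · ·│
└───────────┴─────────┴───────┘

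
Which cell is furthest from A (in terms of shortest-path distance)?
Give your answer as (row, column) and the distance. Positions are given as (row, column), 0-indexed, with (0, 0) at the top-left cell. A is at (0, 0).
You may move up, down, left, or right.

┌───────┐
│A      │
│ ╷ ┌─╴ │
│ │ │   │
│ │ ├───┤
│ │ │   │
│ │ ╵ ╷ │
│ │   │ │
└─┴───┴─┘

Computing BFS distances from A to all cells:
Furthest cell: (3, 3)
Distance: 8 steps

Path from A to the furthest cell:

┌───────┐
│A ↓    │
│ ╷ ┌─╴ │
│ │↓│   │
│ │ ├───┤
│ │↓│↱ ↓│
│ │ ╵ ╷ │
│ │↳ ↑│B│
└─┴───┴─┘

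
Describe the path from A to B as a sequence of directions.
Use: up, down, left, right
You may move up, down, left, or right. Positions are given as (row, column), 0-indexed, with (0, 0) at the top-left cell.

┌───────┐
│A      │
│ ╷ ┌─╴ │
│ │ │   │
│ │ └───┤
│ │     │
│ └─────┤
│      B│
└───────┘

Finding the path and converting it to directions:
Path through cells: (0,0) → (1,0) → (2,0) → (3,0) → (3,1) → (3,2) → (3,3)
Directions: down, down, down, right, right, right

Solution:

┌───────┐
│A      │
│ ╷ ┌─╴ │
│↓│ │   │
│ │ └───┤
│↓│     │
│ └─────┤
│↳ → → B│
└───────┘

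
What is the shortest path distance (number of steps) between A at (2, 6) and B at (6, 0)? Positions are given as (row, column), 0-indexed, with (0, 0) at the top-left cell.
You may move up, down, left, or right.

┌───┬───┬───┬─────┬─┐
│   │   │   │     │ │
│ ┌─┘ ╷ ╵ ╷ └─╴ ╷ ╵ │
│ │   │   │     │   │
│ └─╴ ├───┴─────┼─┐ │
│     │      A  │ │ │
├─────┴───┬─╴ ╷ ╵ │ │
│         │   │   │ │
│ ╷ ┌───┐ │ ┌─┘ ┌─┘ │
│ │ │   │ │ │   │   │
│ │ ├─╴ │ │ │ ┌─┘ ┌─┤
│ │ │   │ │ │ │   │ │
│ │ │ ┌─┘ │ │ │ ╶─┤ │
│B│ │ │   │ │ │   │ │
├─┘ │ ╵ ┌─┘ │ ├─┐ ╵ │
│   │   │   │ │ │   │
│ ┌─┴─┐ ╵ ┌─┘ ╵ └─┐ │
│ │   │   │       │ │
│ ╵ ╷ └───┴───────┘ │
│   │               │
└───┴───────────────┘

Finding path from (2, 6) to (6, 0):
Path: (2,6) → (3,6) → (3,5) → (4,5) → (5,5) → (6,5) → (7,5) → (7,4) → (8,4) → (8,3) → (7,3) → (6,3) → (6,4) → (5,4) → (4,4) → (3,4) → (3,3) → (3,2) → (3,1) → (3,0) → (4,0) → (5,0) → (6,0)
Distance: 22 steps

Solution:

┌───┬───┬───┬─────┬─┐
│   │   │   │     │ │
│ ┌─┘ ╷ ╵ ╷ └─╴ ╷ ╵ │
│ │   │   │     │   │
│ └─╴ ├───┴─────┼─┐ │
│     │      A  │ │ │
├─────┴───┬─╴ ╷ ╵ │ │
│↓ ← ← ← ↰│↓ ↲│   │ │
│ ╷ ┌───┐ │ ┌─┘ ┌─┘ │
│↓│ │   │↑│↓│   │   │
│ │ ├─╴ │ │ │ ┌─┘ ┌─┤
│↓│ │   │↑│↓│ │   │ │
│ │ │ ┌─┘ │ │ │ ╶─┤ │
│B│ │ │↱ ↑│↓│ │   │ │
├─┘ │ ╵ ┌─┘ │ ├─┐ ╵ │
│   │  ↑│↓ ↲│ │ │   │
│ ┌─┴─┐ ╵ ┌─┘ ╵ └─┐ │
│ │   │↑ ↲│       │ │
│ ╵ ╷ └───┴───────┘ │
│   │               │
└───┴───────────────┘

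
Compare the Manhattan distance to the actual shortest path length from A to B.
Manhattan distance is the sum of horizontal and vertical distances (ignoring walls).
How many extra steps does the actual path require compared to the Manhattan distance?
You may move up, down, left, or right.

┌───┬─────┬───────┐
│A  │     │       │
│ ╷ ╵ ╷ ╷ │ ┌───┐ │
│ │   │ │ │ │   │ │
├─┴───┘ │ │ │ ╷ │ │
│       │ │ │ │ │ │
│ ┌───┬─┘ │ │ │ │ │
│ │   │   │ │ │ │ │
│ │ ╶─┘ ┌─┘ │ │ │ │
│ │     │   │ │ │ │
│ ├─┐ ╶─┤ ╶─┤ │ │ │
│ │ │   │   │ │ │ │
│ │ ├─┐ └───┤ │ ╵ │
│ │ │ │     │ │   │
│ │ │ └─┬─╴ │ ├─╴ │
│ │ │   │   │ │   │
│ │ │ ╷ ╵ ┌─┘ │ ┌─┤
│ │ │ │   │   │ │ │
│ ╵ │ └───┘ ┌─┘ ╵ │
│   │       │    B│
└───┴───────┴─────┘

Manhattan distance: |9 - 0| + |8 - 0| = 17
Actual path length: 49
Extra steps: 49 - 17 = 32

Solution:

┌───┬─────┬───────┐
│A ↓│↱ → ↓│       │
│ ╷ ╵ ╷ ╷ │ ┌───┐ │
│ │↳ ↑│ │↓│ │↱ ↓│ │
├─┴───┘ │ │ │ ╷ │ │
│       │↓│ │↑│↓│ │
│ ┌───┬─┘ │ │ │ │ │
│ │   │↓ ↲│ │↑│↓│ │
│ │ ╶─┘ ┌─┘ │ │ │ │
│ │  ↓ ↲│   │↑│↓│ │
│ ├─┐ ╶─┤ ╶─┤ │ │ │
│ │ │↳ ↓│   │↑│↓│ │
│ │ ├─┐ └───┤ │ ╵ │
│ │ │ │↳ → ↓│↑│↳ ↓│
│ │ │ └─┬─╴ │ ├─╴ │
│ │ │↓ ↰│↓ ↲│↑│↓ ↲│
│ │ │ ╷ ╵ ┌─┘ │ ┌─┤
│ │ │↓│↑ ↲│↱ ↑│↓│ │
│ ╵ │ └───┘ ┌─┘ ╵ │
│   │↳ → → ↑│  ↳ B│
└───┴───────┴─────┘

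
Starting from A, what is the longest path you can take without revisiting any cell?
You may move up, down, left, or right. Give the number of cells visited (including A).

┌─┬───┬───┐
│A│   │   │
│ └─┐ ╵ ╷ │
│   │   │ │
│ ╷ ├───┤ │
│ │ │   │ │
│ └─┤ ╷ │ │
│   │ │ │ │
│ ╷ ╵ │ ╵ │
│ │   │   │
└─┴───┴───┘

Finding longest simple path using DFS:
Start: (0, 0)
Longest path visits 22 cells
Path: A → down → down → down → right → down → right → up → up → right → down → down → right → up → up → up → up → left → down → left → up → left

Solution:

┌─┬───┬───┐
│A│B ↰│↓ ↰│
│ └─┐ ╵ ╷ │
│↓  │↑ ↲│↑│
│ ╷ ├───┤ │
│↓│ │↱ ↓│↑│
│ └─┤ ╷ │ │
│↳ ↓│↑│↓│↑│
│ ╷ ╵ │ ╵ │
│ │↳ ↑│↳ ↑│
└─┴───┴───┘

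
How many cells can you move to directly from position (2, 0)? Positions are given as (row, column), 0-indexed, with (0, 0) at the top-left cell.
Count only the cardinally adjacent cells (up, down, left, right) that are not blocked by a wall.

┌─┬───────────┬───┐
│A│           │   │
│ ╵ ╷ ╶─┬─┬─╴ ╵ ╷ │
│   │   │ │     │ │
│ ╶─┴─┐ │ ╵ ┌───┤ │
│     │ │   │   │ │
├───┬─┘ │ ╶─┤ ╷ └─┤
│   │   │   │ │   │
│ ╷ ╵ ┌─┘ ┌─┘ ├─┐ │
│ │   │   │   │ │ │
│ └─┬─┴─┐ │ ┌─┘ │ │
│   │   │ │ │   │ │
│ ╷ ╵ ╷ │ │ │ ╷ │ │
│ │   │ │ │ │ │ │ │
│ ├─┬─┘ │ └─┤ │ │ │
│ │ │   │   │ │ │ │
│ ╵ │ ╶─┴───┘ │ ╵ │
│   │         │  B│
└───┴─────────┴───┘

Checking passable neighbors of (2, 0):
Neighbors: (1, 0), (2, 1)
Count: 2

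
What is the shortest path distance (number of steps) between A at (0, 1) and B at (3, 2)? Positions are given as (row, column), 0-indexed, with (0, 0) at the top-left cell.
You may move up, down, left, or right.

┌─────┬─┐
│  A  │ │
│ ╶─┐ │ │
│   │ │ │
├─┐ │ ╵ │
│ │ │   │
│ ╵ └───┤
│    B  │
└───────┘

Finding path from (0, 1) to (3, 2):
Path: (0,1) → (0,0) → (1,0) → (1,1) → (2,1) → (3,1) → (3,2)
Distance: 6 steps

Solution:

┌─────┬─┐
│↓ A  │ │
│ ╶─┐ │ │
│↳ ↓│ │ │
├─┐ │ ╵ │
│ │↓│   │
│ ╵ └───┤
│  ↳ B  │
└───────┘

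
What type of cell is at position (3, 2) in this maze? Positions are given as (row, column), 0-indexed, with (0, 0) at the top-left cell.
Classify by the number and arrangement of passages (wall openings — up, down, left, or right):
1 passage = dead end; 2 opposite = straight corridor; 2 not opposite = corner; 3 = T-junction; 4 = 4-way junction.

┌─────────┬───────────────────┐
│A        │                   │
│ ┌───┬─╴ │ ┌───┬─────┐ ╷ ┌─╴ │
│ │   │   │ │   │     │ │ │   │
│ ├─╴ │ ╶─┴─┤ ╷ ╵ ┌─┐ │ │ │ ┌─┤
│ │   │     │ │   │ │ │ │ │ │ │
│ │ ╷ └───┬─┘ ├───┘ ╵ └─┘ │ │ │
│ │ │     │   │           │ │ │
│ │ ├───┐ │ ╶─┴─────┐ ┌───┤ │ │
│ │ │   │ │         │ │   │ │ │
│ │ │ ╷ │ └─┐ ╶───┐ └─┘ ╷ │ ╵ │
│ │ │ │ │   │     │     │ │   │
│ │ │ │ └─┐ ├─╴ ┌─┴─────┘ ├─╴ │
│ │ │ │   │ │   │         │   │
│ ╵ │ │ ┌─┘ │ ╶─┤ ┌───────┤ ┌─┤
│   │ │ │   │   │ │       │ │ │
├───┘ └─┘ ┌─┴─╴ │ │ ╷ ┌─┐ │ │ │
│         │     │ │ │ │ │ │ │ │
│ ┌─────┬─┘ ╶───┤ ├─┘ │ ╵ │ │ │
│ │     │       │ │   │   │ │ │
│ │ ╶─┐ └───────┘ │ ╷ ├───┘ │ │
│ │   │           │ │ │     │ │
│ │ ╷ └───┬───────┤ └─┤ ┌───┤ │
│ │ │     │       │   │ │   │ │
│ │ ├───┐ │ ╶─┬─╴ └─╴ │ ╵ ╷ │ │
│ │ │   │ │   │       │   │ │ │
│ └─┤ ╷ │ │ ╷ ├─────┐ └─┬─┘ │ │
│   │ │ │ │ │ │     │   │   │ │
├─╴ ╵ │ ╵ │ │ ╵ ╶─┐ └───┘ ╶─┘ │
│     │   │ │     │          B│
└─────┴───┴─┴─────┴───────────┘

Checking cell at (3, 2):
Number of passages: 2
Cell type: corner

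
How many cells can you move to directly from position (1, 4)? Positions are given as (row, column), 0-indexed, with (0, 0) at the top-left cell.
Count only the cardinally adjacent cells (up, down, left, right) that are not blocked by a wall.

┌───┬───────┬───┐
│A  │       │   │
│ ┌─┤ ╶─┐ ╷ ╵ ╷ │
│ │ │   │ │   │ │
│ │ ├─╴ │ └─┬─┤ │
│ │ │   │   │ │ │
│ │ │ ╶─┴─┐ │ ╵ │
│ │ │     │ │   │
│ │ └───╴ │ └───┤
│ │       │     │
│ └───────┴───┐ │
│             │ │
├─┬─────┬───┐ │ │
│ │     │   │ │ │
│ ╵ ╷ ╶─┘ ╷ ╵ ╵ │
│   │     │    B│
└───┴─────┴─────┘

Checking passable neighbors of (1, 4):
Neighbors: (0, 4), (2, 4)
Count: 2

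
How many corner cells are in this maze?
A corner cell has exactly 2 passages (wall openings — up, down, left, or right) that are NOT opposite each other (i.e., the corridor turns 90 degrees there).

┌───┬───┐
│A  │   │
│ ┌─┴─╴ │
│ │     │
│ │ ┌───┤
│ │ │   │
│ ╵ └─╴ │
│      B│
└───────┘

Counting corner cells (2 non-opposite passages):
Total corners: 7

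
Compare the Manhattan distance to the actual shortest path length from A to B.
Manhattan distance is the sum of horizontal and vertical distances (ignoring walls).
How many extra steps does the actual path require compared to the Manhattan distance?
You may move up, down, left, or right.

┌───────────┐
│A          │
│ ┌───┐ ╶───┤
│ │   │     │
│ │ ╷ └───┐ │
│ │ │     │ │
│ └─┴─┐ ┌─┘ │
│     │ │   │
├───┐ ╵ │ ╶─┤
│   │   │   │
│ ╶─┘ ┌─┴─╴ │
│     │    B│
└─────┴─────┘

Manhattan distance: |5 - 0| + |5 - 0| = 10
Actual path length: 12
Extra steps: 12 - 10 = 2

Solution:

┌───────────┐
│A → → ↓    │
│ ┌───┐ ╶───┤
│ │   │↳ → ↓│
│ │ ╷ └───┐ │
│ │ │     │↓│
│ └─┴─┐ ┌─┘ │
│     │ │↓ ↲│
├───┐ ╵ │ ╶─┤
│   │   │↳ ↓│
│ ╶─┘ ┌─┴─╴ │
│     │    B│
└─────┴─────┘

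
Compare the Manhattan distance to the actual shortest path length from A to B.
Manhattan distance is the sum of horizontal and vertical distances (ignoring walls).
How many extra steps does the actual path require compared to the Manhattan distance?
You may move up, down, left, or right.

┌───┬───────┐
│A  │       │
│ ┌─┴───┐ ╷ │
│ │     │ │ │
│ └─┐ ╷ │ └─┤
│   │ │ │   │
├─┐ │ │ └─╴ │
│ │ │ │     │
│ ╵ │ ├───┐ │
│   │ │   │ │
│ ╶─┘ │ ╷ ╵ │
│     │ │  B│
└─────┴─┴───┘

Manhattan distance: |5 - 0| + |5 - 0| = 10
Actual path length: 20
Extra steps: 20 - 10 = 10

Solution:

┌───┬───────┐
│A  │       │
│ ┌─┴───┐ ╷ │
│↓│  ↱ ↓│ │ │
│ └─┐ ╷ │ └─┤
│↳ ↓│↑│↓│   │
├─┐ │ │ └─╴ │
│ │↓│↑│↳ → ↓│
│ ╵ │ ├───┐ │
│↓ ↲│↑│   │↓│
│ ╶─┘ │ ╷ ╵ │
│↳ → ↑│ │  B│
└─────┴─┴───┘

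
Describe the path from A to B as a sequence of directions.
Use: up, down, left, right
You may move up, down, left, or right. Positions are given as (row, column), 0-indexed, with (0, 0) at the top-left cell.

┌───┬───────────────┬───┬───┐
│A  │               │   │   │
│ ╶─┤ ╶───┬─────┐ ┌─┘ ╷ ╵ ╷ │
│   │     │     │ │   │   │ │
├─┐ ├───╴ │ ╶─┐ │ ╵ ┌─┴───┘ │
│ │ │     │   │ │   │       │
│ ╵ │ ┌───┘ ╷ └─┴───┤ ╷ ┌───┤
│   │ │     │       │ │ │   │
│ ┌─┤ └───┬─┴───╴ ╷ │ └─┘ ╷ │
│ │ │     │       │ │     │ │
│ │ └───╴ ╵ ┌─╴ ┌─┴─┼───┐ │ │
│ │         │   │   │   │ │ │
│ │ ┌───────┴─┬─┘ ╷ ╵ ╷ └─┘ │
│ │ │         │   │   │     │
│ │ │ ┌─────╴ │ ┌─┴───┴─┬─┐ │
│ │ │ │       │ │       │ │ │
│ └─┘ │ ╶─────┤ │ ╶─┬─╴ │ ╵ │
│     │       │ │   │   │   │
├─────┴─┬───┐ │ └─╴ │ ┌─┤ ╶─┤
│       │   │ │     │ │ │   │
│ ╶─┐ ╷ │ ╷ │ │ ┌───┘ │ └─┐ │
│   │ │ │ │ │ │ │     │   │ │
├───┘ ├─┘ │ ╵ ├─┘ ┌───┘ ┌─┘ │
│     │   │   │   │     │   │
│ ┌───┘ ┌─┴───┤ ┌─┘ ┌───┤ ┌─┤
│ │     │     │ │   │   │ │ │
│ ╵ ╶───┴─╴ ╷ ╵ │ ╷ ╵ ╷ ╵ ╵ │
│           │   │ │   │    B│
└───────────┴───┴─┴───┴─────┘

Finding the path and converting it to directions:
Path through cells: (0,0) → (1,0) → (1,1) → (2,1) → (3,1) → (3,0) → (4,0) → (5,0) → (6,0) → (7,0) → (8,0) → (8,1) → (8,2) → (7,2) → (6,2) → (6,3) → (6,4) → (6,5) → (6,6) → (7,6) → (7,5) → (7,4) → (7,3) → (8,3) → (8,4) → (8,5) → (8,6) → (9,6) → (10,6) → (11,6) → (11,5) → (10,5) → (9,5) → (9,4) → (10,4) → (11,4) → (11,3) → (12,3) → (12,2) → (12,1) → (13,1) → (13,2) → (13,3) → (13,4) → (13,5) → (12,5) → (12,6) → (13,6) → (13,7) → (12,7) → (11,7) → (11,8) → (10,8) → (10,9) → (10,10) → (9,10) → (8,10) → (8,11) → (7,11) → (7,10) → (7,9) → (7,8) → (8,8) → (8,9) → (9,9) → (9,8) → (9,7) → (8,7) → (7,7) → (6,7) → (6,8) → (5,8) → (5,9) → (6,9) → (6,10) → (5,10) → (5,11) → (6,11) → (6,12) → (6,13) → (7,13) → (8,13) → (8,12) → (9,12) → (9,13) → (10,13) → (11,13) → (11,12) → (12,12) → (13,12) → (13,13)
Directions: down, right, down, down, left, down, down, down, down, down, right, right, up, up, right, right, right, right, down, left, left, left, down, right, right, right, down, down, down, left, up, up, left, down, down, left, down, left, left, down, right, right, right, right, up, right, down, right, up, up, right, up, right, right, up, up, right, up, left, left, left, down, right, down, left, left, up, up, up, right, up, right, down, right, up, right, down, right, right, down, down, left, down, right, down, down, left, down, down, right

Solution:

┌───┬───────────────┬───┬───┐
│A  │               │   │   │
│ ╶─┤ ╶───┬─────┐ ┌─┘ ╷ ╵ ╷ │
│↳ ↓│     │     │ │   │   │ │
├─┐ ├───╴ │ ╶─┐ │ ╵ ┌─┴───┘ │
│ │↓│     │   │ │   │       │
│ ╵ │ ┌───┘ ╷ └─┴───┤ ╷ ┌───┤
│↓ ↲│ │     │       │ │ │   │
│ ┌─┤ └───┬─┴───╴ ╷ │ └─┘ ╷ │
│↓│ │     │       │ │     │ │
│ │ └───╴ ╵ ┌─╴ ┌─┴─┼───┐ │ │
│↓│         │   │↱ ↓│↱ ↓│ │ │
│ │ ┌───────┴─┬─┘ ╷ ╵ ╷ └─┘ │
│↓│ │↱ → → → ↓│↱ ↑│↳ ↑│↳ → ↓│
│ │ │ ┌─────╴ │ ┌─┴───┴─┬─┐ │
│↓│ │↑│↓ ← ← ↲│↑│↓ ← ← ↰│ │↓│
│ └─┘ │ ╶─────┤ │ ╶─┬─╴ │ ╵ │
│↳ → ↑│↳ → → ↓│↑│↳ ↓│↱ ↑│↓ ↲│
├─────┴─┬───┐ │ └─╴ │ ┌─┤ ╶─┤
│       │↓ ↰│↓│↑ ← ↲│↑│ │↳ ↓│
│ ╶─┐ ╷ │ ╷ │ │ ┌───┘ │ └─┐ │
│   │ │ │↓│↑│↓│ │↱ → ↑│   │↓│
├───┘ ├─┘ │ ╵ ├─┘ ┌───┘ ┌─┘ │
│     │↓ ↲│↑ ↲│↱ ↑│     │↓ ↲│
│ ┌───┘ ┌─┴───┤ ┌─┘ ┌───┤ ┌─┤
│ │↓ ← ↲│  ↱ ↓│↑│   │   │↓│ │
│ ╵ ╶───┴─╴ ╷ ╵ │ ╷ ╵ ╷ ╵ ╵ │
│  ↳ → → → ↑│↳ ↑│ │   │  ↳ B│
└───────────┴───┴─┴───┴─────┘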